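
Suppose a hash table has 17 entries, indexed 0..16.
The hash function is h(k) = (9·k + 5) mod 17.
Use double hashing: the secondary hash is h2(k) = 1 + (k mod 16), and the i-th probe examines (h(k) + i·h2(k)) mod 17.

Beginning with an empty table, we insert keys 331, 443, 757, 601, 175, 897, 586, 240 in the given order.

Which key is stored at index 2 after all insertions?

586

Insert 331: h=9, slot 9 empty => index 9.
Insert 443: h=14, slot 14 empty => index 14.
Insert 757: h=1, slot 1 empty => index 1.
Insert 601: h=8, slot 8 empty => index 8.
Insert 175: h=16, slot 16 empty => index 16.
Insert 897: h=3, slot 3 empty => index 3.
Insert 586: h=9, h2=11, slots 9,3,14,8 occupied => index 2.
Insert 240: h=6, slot 6 empty => index 6.
Table: [., 757, 586, 897, ., ., 240, ., 601, 331, ., ., ., ., 443, ., 175]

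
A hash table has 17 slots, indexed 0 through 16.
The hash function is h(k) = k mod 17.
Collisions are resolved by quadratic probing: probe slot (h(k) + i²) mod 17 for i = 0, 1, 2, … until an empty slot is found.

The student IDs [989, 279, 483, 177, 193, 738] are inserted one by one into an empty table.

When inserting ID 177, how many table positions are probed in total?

Insert 989: h=3, slot 3 empty -> index 3.
Insert 279: h=7, slot 7 empty -> index 7.
Insert 483: h=7, slot 7 occupied -> index 8.
Insert 177: h=7, slots 7,8 occupied -> index 11.
Insert 193: h=6, slot 6 empty -> index 6.
Insert 738: h=7, slots 7,8,11 occupied -> index 16.
Table: [∅, ∅, ∅, 989, ∅, ∅, 193, 279, 483, ∅, ∅, 177, ∅, ∅, ∅, ∅, 738]

3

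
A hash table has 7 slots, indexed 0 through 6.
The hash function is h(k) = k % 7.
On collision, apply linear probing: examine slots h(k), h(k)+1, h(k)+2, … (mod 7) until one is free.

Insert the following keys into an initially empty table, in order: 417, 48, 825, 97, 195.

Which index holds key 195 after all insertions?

2

417: h=4 => slot 4
48: h=6 => slot 6
825: h=6, probe 6,0 => slot 0
97: h=6, probe 6,0,1 => slot 1
195: h=6, probe 6,0,1,2 => slot 2
Table: [825, 97, 195, -, 417, -, 48]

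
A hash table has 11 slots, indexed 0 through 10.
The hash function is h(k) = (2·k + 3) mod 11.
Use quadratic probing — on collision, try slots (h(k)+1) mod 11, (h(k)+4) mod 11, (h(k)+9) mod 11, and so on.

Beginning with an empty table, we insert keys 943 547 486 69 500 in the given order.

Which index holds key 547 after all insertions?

9

Insert 943: h=8, slot 8 empty => index 8.
Insert 547: h=8, slot 8 occupied => index 9.
Insert 486: h=7, slot 7 empty => index 7.
Insert 69: h=9, slot 9 occupied => index 10.
Insert 500: h=2, slot 2 empty => index 2.
Table: [., ., 500, ., ., ., ., 486, 943, 547, 69]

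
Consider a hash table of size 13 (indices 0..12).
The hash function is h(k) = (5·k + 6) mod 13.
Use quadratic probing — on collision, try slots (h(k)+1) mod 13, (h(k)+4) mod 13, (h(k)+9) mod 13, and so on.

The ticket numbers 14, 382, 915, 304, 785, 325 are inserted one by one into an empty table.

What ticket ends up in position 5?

382

14 hashes to 11; slot 11 is free => place at 11.
382 hashes to 5; slot 5 is free => place at 5.
915 hashes to 5; 5 taken => place at 6.
304 hashes to 5; 5,6 taken => place at 9.
785 hashes to 5; 5,6,9 taken => place at 1.
325 hashes to 6; 6 taken => place at 7.
Table: [∅, 785, ∅, ∅, ∅, 382, 915, 325, ∅, 304, ∅, 14, ∅]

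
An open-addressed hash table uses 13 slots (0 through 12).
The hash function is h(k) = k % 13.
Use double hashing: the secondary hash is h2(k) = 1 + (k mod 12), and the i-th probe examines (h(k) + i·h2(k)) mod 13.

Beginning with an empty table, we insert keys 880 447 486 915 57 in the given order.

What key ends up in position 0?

880 hashes to 9; slot 9 is free -> place at 9.
447 hashes to 5; slot 5 is free -> place at 5.
486 hashes to 5, h2=7; 5 taken -> place at 12.
915 hashes to 5, h2=4; 5,9 taken -> place at 0.
57 hashes to 5, h2=10; 5 taken -> place at 2.
Table: [915, ., 57, ., ., 447, ., ., ., 880, ., ., 486]

915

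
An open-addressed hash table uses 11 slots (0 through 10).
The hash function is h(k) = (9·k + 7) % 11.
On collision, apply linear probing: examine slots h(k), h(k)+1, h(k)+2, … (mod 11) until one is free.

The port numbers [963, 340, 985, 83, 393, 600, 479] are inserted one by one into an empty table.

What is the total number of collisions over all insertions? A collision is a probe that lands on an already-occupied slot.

12

Insert 963: h=6, slot 6 empty → index 6.
Insert 340: h=9, slot 9 empty → index 9.
Insert 985: h=6, slot 6 occupied → index 7.
Insert 83: h=6, slots 6,7 occupied → index 8.
Insert 393: h=2, slot 2 empty → index 2.
Insert 600: h=6, slots 6,7,8,9 occupied → index 10.
Insert 479: h=6, slots 6,7,8,9,10 occupied → index 0.
Table: [479, _, 393, _, _, _, 963, 985, 83, 340, 600]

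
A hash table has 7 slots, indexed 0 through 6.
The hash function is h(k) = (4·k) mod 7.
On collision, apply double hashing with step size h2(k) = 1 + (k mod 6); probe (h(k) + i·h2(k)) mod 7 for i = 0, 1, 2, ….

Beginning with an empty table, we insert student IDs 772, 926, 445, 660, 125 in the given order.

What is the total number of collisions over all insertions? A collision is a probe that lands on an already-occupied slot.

6

772: h=1 → slot 1
926: h=1, h2=3, probe 1,4 → slot 4
445: h=2 → slot 2
660: h=1, h2=1, probe 1,2,3 → slot 3
125: h=3, h2=6, probe 3,2,1,0 → slot 0
Table: [125, 772, 445, 660, 926, -, -]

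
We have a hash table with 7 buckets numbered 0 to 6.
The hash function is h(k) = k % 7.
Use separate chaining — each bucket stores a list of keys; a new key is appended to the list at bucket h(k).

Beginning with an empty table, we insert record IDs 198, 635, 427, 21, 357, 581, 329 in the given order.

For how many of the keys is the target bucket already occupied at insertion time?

4

Insert 198: h=2, bucket 2 empty → new chain.
Insert 635: h=5, bucket 5 empty → new chain.
Insert 427: h=0, bucket 0 empty → new chain.
Insert 21: h=0, bucket 0 nonempty → append to chain.
Insert 357: h=0, bucket 0 nonempty → append to chain.
Insert 581: h=0, bucket 0 nonempty → append to chain.
Insert 329: h=0, bucket 0 nonempty → append to chain.
Final buckets:
0: 427 -> 21 -> 357 -> 581 -> 329
1: -
2: 198
3: -
4: -
5: 635
6: -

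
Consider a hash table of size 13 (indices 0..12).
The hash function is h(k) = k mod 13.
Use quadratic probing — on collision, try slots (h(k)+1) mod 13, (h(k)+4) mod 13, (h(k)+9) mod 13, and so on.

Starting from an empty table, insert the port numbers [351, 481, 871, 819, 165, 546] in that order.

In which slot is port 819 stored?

351 hashes to 0; slot 0 is free => place at 0.
481 hashes to 0; 0 taken => place at 1.
871 hashes to 0; 0,1 taken => place at 4.
819 hashes to 0; 0,1,4 taken => place at 9.
165 hashes to 9; 9 taken => place at 10.
546 hashes to 0; 0,1,4,9 taken => place at 3.
Table: [351, 481, —, 546, 871, —, —, —, —, 819, 165, —, —]

9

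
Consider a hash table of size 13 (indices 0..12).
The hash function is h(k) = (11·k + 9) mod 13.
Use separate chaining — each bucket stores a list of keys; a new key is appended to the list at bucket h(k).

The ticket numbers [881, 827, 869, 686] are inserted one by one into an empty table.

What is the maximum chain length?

2

881 → bucket 2
827 → bucket 6
869 → bucket 0
686 → bucket 2 (collision)
Final buckets:
0: 869
1: _
2: 881 -> 686
3: _
4: _
5: _
6: 827
7: _
8: _
9: _
10: _
11: _
12: _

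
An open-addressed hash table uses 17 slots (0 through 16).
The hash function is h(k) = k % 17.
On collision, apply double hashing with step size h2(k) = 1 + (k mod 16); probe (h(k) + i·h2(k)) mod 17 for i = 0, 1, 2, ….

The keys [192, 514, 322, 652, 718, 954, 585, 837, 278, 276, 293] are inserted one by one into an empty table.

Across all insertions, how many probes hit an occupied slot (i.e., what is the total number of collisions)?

Insert 192: h=5, slot 5 empty → index 5.
Insert 514: h=4, slot 4 empty → index 4.
Insert 322: h=16, slot 16 empty → index 16.
Insert 652: h=6, slot 6 empty → index 6.
Insert 718: h=4, h2=15, slot 4 occupied → index 2.
Insert 954: h=2, h2=11, slot 2 occupied → index 13.
Insert 585: h=7, slot 7 empty → index 7.
Insert 837: h=4, h2=6, slot 4 occupied → index 10.
Insert 278: h=6, h2=7, slots 6,13 occupied → index 3.
Insert 276: h=4, h2=5, slot 4 occupied → index 9.
Insert 293: h=4, h2=6, slots 4,10,16,5 occupied → index 11.
Table: [., ., 718, 278, 514, 192, 652, 585, ., 276, 837, 293, ., 954, ., ., 322]

10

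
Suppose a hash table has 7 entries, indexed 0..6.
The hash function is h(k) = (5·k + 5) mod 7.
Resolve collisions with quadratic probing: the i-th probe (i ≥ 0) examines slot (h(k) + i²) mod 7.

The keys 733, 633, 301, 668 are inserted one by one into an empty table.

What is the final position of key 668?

0

733: h=2 -> slot 2
633: h=6 -> slot 6
301: h=5 -> slot 5
668: h=6, probe 6,0 -> slot 0
Table: [668, ∅, 733, ∅, ∅, 301, 633]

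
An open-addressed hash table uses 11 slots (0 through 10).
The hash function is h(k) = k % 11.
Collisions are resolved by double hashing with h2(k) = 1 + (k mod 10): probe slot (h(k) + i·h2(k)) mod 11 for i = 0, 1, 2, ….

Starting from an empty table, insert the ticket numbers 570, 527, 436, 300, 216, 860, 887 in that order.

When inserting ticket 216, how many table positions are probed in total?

4

Insert 570: h=9, slot 9 empty → index 9.
Insert 527: h=10, slot 10 empty → index 10.
Insert 436: h=7, slot 7 empty → index 7.
Insert 300: h=3, slot 3 empty → index 3.
Insert 216: h=7, h2=7, slots 7,3,10 occupied → index 6.
Insert 860: h=2, slot 2 empty → index 2.
Insert 887: h=7, h2=8, slot 7 occupied → index 4.
Table: [∅, ∅, 860, 300, 887, ∅, 216, 436, ∅, 570, 527]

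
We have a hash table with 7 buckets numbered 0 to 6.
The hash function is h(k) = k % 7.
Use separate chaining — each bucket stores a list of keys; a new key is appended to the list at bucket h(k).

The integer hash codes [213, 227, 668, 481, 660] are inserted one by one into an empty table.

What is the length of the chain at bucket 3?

3

213 -> bucket 3
227 -> bucket 3 (collision)
668 -> bucket 3 (collision)
481 -> bucket 5
660 -> bucket 2
Final buckets:
0: —
1: —
2: 660
3: 213 -> 227 -> 668
4: —
5: 481
6: —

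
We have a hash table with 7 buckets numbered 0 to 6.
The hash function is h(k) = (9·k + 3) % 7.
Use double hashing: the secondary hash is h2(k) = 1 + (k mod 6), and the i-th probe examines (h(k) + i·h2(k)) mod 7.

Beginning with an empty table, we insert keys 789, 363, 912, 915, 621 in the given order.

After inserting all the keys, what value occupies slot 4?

789: h=6 → slot 6
363: h=1 → slot 1
912: h=0 → slot 0
915: h=6, h2=4, probe 6,3 → slot 3
621: h=6, h2=4, probe 6,3,0,4 → slot 4
Table: [912, 363, ., 915, 621, ., 789]

621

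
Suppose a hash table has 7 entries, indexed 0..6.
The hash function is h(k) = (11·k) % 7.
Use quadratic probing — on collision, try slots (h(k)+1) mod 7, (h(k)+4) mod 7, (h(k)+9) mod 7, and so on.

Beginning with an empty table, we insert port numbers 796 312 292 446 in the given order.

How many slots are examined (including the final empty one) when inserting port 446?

3

796: h=6 => slot 6
312: h=2 => slot 2
292: h=6, probe 6,0 => slot 0
446: h=6, probe 6,0,3 => slot 3
Table: [292, ., 312, 446, ., ., 796]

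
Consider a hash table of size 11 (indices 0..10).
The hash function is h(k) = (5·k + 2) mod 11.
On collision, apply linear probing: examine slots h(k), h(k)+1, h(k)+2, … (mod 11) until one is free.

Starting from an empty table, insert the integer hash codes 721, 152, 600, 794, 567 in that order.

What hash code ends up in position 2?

721 hashes to 10; slot 10 is free → place at 10.
152 hashes to 3; slot 3 is free → place at 3.
600 hashes to 10; 10 taken → place at 0.
794 hashes to 1; slot 1 is free → place at 1.
567 hashes to 10; 10,0,1 taken → place at 2.
Table: [600, 794, 567, 152, ., ., ., ., ., ., 721]

567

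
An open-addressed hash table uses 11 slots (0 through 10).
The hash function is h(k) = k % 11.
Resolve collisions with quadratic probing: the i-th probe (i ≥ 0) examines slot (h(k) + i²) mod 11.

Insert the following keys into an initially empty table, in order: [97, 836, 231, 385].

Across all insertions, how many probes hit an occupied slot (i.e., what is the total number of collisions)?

97: h=9 -> slot 9
836: h=0 -> slot 0
231: h=0, probe 0,1 -> slot 1
385: h=0, probe 0,1,4 -> slot 4
Table: [836, 231, ∅, ∅, 385, ∅, ∅, ∅, ∅, 97, ∅]

3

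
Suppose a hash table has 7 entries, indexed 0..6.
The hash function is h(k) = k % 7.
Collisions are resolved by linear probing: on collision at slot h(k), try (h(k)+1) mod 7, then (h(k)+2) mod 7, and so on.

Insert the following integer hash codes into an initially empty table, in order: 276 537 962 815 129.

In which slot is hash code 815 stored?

276 hashes to 3; slot 3 is free -> place at 3.
537 hashes to 5; slot 5 is free -> place at 5.
962 hashes to 3; 3 taken -> place at 4.
815 hashes to 3; 3,4,5 taken -> place at 6.
129 hashes to 3; 3,4,5,6 taken -> place at 0.
Table: [129, ., ., 276, 962, 537, 815]

6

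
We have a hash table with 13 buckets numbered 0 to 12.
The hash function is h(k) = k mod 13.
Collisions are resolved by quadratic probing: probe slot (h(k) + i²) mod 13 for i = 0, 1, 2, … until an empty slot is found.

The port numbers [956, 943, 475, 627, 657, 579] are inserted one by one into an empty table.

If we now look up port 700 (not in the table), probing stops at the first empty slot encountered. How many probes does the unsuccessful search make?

956: h=7 → slot 7
943: h=7, probe 7,8 → slot 8
475: h=7, probe 7,8,11 → slot 11
627: h=3 → slot 3
657: h=7, probe 7,8,11,3,10 → slot 10
579: h=7, probe 7,8,11,3,10,6 → slot 6
Table: [∅, ∅, ∅, 627, ∅, ∅, 579, 956, 943, ∅, 657, 475, ∅]
Lookup 700: h=11, probe 11,12 → slot 12 empty, not found.

2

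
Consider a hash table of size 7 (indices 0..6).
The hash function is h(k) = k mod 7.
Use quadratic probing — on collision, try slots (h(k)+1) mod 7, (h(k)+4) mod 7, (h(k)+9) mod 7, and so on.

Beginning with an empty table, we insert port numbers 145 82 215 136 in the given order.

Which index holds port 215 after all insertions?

2

145 hashes to 5; slot 5 is free -> place at 5.
82 hashes to 5; 5 taken -> place at 6.
215 hashes to 5; 5,6 taken -> place at 2.
136 hashes to 3; slot 3 is free -> place at 3.
Table: [., ., 215, 136, ., 145, 82]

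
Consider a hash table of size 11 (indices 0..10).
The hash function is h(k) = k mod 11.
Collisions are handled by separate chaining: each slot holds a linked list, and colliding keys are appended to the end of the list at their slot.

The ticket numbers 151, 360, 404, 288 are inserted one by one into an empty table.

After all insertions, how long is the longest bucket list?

3

Insert 151: h=8, bucket 8 empty → new chain.
Insert 360: h=8, bucket 8 nonempty → append to chain.
Insert 404: h=8, bucket 8 nonempty → append to chain.
Insert 288: h=2, bucket 2 empty → new chain.
Final buckets:
0: —
1: —
2: 288
3: —
4: —
5: —
6: —
7: —
8: 151 -> 360 -> 404
9: —
10: —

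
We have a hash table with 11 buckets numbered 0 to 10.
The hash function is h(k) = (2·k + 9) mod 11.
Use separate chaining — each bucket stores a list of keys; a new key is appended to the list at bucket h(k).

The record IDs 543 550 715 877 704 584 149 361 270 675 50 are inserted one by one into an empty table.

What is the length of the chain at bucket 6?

543 → bucket 6
550 → bucket 9
715 → bucket 9 (collision)
877 → bucket 3
704 → bucket 9 (collision)
584 → bucket 0
149 → bucket 10
361 → bucket 5
270 → bucket 10 (collision)
675 → bucket 6 (collision)
50 → bucket 10 (collision)
Final buckets:
0: 584
1: _
2: _
3: 877
4: _
5: 361
6: 543 -> 675
7: _
8: _
9: 550 -> 715 -> 704
10: 149 -> 270 -> 50

2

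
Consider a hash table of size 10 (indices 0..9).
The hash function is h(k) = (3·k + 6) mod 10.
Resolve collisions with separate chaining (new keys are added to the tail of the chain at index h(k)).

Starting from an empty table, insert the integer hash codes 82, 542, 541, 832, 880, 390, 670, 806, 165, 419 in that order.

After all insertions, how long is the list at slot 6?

82 -> bucket 2
542 -> bucket 2 (collision)
541 -> bucket 9
832 -> bucket 2 (collision)
880 -> bucket 6
390 -> bucket 6 (collision)
670 -> bucket 6 (collision)
806 -> bucket 4
165 -> bucket 1
419 -> bucket 3
Final buckets:
0: —
1: 165
2: 82 -> 542 -> 832
3: 419
4: 806
5: —
6: 880 -> 390 -> 670
7: —
8: —
9: 541

3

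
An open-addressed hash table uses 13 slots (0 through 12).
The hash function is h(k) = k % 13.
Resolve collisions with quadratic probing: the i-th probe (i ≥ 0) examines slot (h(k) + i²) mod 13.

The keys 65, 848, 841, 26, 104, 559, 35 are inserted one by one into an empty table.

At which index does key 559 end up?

65: h=0 => slot 0
848: h=3 => slot 3
841: h=9 => slot 9
26: h=0, probe 0,1 => slot 1
104: h=0, probe 0,1,4 => slot 4
559: h=0, probe 0,1,4,9,3,12 => slot 12
35: h=9, probe 9,10 => slot 10
Table: [65, 26, ∅, 848, 104, ∅, ∅, ∅, ∅, 841, 35, ∅, 559]

12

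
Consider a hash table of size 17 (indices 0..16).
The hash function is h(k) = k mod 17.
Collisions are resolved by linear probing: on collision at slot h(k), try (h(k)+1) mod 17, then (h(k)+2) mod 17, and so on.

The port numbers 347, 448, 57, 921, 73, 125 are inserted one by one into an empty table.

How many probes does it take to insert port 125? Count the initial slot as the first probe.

347: h=7 -> slot 7
448: h=6 -> slot 6
57: h=6, probe 6,7,8 -> slot 8
921: h=3 -> slot 3
73: h=5 -> slot 5
125: h=6, probe 6,7,8,9 -> slot 9
Table: [_, _, _, 921, _, 73, 448, 347, 57, 125, _, _, _, _, _, _, _]

4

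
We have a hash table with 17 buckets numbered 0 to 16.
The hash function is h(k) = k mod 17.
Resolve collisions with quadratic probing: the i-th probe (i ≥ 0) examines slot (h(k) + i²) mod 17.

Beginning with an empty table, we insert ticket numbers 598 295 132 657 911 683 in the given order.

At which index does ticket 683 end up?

4

598 hashes to 3; slot 3 is free → place at 3.
295 hashes to 6; slot 6 is free → place at 6.
132 hashes to 13; slot 13 is free → place at 13.
657 hashes to 11; slot 11 is free → place at 11.
911 hashes to 10; slot 10 is free → place at 10.
683 hashes to 3; 3 taken → place at 4.
Table: [_, _, _, 598, 683, _, 295, _, _, _, 911, 657, _, 132, _, _, _]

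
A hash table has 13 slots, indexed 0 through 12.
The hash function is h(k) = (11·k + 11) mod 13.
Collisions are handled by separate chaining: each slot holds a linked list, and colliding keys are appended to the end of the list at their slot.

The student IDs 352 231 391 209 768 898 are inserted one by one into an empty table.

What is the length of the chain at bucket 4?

352 -> bucket 9
231 -> bucket 4
391 -> bucket 9 (collision)
209 -> bucket 9 (collision)
768 -> bucket 9 (collision)
898 -> bucket 9 (collision)
Final buckets:
0: —
1: —
2: —
3: —
4: 231
5: —
6: —
7: —
8: —
9: 352 -> 391 -> 209 -> 768 -> 898
10: —
11: —
12: —

1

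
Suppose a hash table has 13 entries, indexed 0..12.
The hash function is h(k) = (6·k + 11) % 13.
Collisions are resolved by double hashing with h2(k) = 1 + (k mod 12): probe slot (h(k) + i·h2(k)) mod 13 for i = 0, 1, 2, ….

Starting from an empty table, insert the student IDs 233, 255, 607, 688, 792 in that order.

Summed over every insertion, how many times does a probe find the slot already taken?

Insert 233: h=5, slot 5 empty -> index 5.
Insert 255: h=7, slot 7 empty -> index 7.
Insert 607: h=0, slot 0 empty -> index 0.
Insert 688: h=5, h2=5, slot 5 occupied -> index 10.
Insert 792: h=5, h2=1, slot 5 occupied -> index 6.
Table: [607, -, -, -, -, 233, 792, 255, -, -, 688, -, -]

2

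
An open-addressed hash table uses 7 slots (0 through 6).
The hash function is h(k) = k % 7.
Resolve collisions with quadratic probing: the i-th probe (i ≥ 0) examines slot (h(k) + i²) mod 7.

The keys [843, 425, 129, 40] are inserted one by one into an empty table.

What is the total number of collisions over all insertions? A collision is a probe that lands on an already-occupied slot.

2

Insert 843: h=3, slot 3 empty => index 3.
Insert 425: h=5, slot 5 empty => index 5.
Insert 129: h=3, slot 3 occupied => index 4.
Insert 40: h=5, slot 5 occupied => index 6.
Table: [—, —, —, 843, 129, 425, 40]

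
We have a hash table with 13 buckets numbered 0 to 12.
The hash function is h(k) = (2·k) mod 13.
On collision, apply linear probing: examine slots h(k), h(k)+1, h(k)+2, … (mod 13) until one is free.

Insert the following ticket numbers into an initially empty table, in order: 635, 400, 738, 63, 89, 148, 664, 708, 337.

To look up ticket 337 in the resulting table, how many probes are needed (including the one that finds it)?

635 hashes to 9; slot 9 is free → place at 9.
400 hashes to 7; slot 7 is free → place at 7.
738 hashes to 7; 7 taken → place at 8.
63 hashes to 9; 9 taken → place at 10.
89 hashes to 9; 9,10 taken → place at 11.
148 hashes to 10; 10,11 taken → place at 12.
664 hashes to 2; slot 2 is free → place at 2.
708 hashes to 12; 12 taken → place at 0.
337 hashes to 11; 11,12,0 taken → place at 1.
Table: [708, 337, 664, —, —, —, —, 400, 738, 635, 63, 89, 148]
Lookup 337: h=11, probe 11,12,0,1 → found at 1.

4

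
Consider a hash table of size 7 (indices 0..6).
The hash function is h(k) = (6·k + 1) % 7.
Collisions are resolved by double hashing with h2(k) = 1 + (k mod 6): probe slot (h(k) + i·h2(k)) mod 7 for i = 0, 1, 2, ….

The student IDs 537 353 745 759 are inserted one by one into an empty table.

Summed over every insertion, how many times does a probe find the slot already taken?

537 hashes to 3; slot 3 is free => place at 3.
353 hashes to 5; slot 5 is free => place at 5.
745 hashes to 5, h2=2; 5 taken => place at 0.
759 hashes to 5, h2=4; 5 taken => place at 2.
Table: [745, ., 759, 537, ., 353, .]

2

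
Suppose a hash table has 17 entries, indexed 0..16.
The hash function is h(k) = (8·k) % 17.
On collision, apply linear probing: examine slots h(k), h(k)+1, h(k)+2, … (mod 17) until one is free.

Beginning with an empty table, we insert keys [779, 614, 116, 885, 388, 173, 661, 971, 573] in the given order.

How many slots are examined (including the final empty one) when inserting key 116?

2

Insert 779: h=10, slot 10 empty -> index 10.
Insert 614: h=16, slot 16 empty -> index 16.
Insert 116: h=10, slot 10 occupied -> index 11.
Insert 885: h=8, slot 8 empty -> index 8.
Insert 388: h=10, slots 10,11 occupied -> index 12.
Insert 173: h=7, slot 7 empty -> index 7.
Insert 661: h=1, slot 1 empty -> index 1.
Insert 971: h=16, slot 16 occupied -> index 0.
Insert 573: h=11, slots 11,12 occupied -> index 13.
Table: [971, 661, ∅, ∅, ∅, ∅, ∅, 173, 885, ∅, 779, 116, 388, 573, ∅, ∅, 614]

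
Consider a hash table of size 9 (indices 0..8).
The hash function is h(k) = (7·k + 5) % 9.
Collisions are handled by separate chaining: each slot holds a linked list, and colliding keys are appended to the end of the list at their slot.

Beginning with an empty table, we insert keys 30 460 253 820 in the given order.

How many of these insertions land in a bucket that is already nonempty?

2

Insert 30: h=8, bucket 8 empty → new chain.
Insert 460: h=3, bucket 3 empty → new chain.
Insert 253: h=3, bucket 3 nonempty → append to chain.
Insert 820: h=3, bucket 3 nonempty → append to chain.
Final buckets:
0: _
1: _
2: _
3: 460 -> 253 -> 820
4: _
5: _
6: _
7: _
8: 30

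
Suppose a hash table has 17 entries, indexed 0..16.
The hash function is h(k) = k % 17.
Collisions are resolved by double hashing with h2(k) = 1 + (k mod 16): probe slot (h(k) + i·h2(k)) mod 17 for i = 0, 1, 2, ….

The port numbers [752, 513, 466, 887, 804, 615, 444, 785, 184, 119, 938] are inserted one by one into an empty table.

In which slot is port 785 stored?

752: h=4 → slot 4
513: h=3 → slot 3
466: h=7 → slot 7
887: h=3, h2=8, probe 3,11 → slot 11
804: h=5 → slot 5
615: h=3, h2=8, probe 3,11,2 → slot 2
444: h=2, h2=13, probe 2,15 → slot 15
785: h=3, h2=2, probe 3,5,7,9 → slot 9
184: h=14 → slot 14
119: h=0 → slot 0
938: h=3, h2=11, probe 3,14,8 → slot 8
Table: [119, _, 615, 513, 752, 804, _, 466, 938, 785, _, 887, _, _, 184, 444, _]

9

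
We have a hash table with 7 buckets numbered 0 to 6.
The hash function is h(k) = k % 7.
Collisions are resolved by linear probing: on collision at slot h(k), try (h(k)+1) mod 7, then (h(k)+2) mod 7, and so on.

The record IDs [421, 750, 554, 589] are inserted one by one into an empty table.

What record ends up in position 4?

Insert 421: h=1, slot 1 empty → index 1.
Insert 750: h=1, slot 1 occupied → index 2.
Insert 554: h=1, slots 1,2 occupied → index 3.
Insert 589: h=1, slots 1,2,3 occupied → index 4.
Table: [-, 421, 750, 554, 589, -, -]

589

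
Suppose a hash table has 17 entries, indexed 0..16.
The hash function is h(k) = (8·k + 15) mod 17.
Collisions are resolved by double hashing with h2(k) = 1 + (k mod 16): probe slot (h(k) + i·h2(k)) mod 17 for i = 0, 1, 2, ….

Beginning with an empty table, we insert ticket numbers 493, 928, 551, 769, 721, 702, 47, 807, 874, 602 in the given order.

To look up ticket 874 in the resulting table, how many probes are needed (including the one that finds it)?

Insert 493: h=15, slot 15 empty → index 15.
Insert 928: h=10, slot 10 empty → index 10.
Insert 551: h=3, slot 3 empty → index 3.
Insert 769: h=13, slot 13 empty → index 13.
Insert 721: h=3, h2=2, slot 3 occupied → index 5.
Insert 702: h=4, slot 4 empty → index 4.
Insert 47: h=0, slot 0 empty → index 0.
Insert 807: h=11, slot 11 empty → index 11.
Insert 874: h=3, h2=11, slot 3 occupied → index 14.
Insert 602: h=3, h2=11, slots 3,14 occupied → index 8.
Table: [47, -, -, 551, 702, 721, -, -, 602, -, 928, 807, -, 769, 874, 493, -]
Lookup 874: h=3, h2=11, probe 3,14 → found at 14.

2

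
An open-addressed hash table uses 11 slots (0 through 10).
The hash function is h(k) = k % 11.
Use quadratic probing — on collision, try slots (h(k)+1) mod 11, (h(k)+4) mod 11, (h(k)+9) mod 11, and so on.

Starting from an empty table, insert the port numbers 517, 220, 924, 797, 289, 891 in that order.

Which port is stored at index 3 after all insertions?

Insert 517: h=0, slot 0 empty -> index 0.
Insert 220: h=0, slot 0 occupied -> index 1.
Insert 924: h=0, slots 0,1 occupied -> index 4.
Insert 797: h=5, slot 5 empty -> index 5.
Insert 289: h=3, slot 3 empty -> index 3.
Insert 891: h=0, slots 0,1,4 occupied -> index 9.
Table: [517, 220, -, 289, 924, 797, -, -, -, 891, -]

289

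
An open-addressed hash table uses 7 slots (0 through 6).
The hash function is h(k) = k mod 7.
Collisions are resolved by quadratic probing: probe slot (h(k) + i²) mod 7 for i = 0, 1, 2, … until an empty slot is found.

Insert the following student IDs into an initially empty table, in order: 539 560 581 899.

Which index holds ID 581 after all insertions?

539: h=0 => slot 0
560: h=0, probe 0,1 => slot 1
581: h=0, probe 0,1,4 => slot 4
899: h=3 => slot 3
Table: [539, 560, —, 899, 581, —, —]

4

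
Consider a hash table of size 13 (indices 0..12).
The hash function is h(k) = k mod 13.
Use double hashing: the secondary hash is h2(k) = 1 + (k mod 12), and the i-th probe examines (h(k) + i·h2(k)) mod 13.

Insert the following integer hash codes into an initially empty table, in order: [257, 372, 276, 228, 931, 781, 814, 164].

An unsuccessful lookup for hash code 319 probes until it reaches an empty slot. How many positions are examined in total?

Insert 257: h=10, slot 10 empty => index 10.
Insert 372: h=8, slot 8 empty => index 8.
Insert 276: h=3, slot 3 empty => index 3.
Insert 228: h=7, slot 7 empty => index 7.
Insert 931: h=8, h2=8, slots 8,3 occupied => index 11.
Insert 781: h=1, slot 1 empty => index 1.
Insert 814: h=8, h2=11, slot 8 occupied => index 6.
Insert 164: h=8, h2=9, slot 8 occupied => index 4.
Table: [_, 781, _, 276, 164, _, 814, 228, 372, _, 257, 931, _]
Lookup 319: h=7, h2=8, probe 7,2 → slot 2 empty, not found.

2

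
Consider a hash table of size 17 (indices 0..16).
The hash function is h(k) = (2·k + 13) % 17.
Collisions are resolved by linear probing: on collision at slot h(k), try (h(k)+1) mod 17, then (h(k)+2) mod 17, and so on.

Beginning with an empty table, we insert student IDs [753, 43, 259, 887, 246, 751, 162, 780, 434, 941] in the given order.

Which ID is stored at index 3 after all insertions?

751

753 hashes to 6; slot 6 is free → place at 6.
43 hashes to 14; slot 14 is free → place at 14.
259 hashes to 4; slot 4 is free → place at 4.
887 hashes to 2; slot 2 is free → place at 2.
246 hashes to 12; slot 12 is free → place at 12.
751 hashes to 2; 2 taken → place at 3.
162 hashes to 14; 14 taken → place at 15.
780 hashes to 9; slot 9 is free → place at 9.
434 hashes to 14; 14,15 taken → place at 16.
941 hashes to 8; slot 8 is free → place at 8.
Table: [—, —, 887, 751, 259, —, 753, —, 941, 780, —, —, 246, —, 43, 162, 434]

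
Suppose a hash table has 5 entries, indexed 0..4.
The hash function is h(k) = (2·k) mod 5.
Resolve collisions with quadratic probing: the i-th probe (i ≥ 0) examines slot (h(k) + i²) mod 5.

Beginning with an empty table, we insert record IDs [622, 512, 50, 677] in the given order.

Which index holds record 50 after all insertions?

1

Insert 622: h=4, slot 4 empty => index 4.
Insert 512: h=4, slot 4 occupied => index 0.
Insert 50: h=0, slot 0 occupied => index 1.
Insert 677: h=4, slots 4,0 occupied => index 3.
Table: [512, 50, —, 677, 622]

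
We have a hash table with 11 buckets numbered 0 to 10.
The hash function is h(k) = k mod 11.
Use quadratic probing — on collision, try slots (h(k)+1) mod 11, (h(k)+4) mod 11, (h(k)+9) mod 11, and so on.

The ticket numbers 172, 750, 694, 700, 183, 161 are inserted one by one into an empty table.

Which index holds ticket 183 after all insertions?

172: h=7 -> slot 7
750: h=2 -> slot 2
694: h=1 -> slot 1
700: h=7, probe 7,8 -> slot 8
183: h=7, probe 7,8,0 -> slot 0
161: h=7, probe 7,8,0,5 -> slot 5
Table: [183, 694, 750, —, —, 161, —, 172, 700, —, —]

0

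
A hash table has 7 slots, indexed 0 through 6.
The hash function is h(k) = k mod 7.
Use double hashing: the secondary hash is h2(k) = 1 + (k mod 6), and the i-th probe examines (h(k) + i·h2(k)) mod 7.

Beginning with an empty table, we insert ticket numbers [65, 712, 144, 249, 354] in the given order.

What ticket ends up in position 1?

Insert 65: h=2, slot 2 empty => index 2.
Insert 712: h=5, slot 5 empty => index 5.
Insert 144: h=4, slot 4 empty => index 4.
Insert 249: h=4, h2=4, slot 4 occupied => index 1.
Insert 354: h=4, h2=1, slots 4,5 occupied => index 6.
Table: [∅, 249, 65, ∅, 144, 712, 354]

249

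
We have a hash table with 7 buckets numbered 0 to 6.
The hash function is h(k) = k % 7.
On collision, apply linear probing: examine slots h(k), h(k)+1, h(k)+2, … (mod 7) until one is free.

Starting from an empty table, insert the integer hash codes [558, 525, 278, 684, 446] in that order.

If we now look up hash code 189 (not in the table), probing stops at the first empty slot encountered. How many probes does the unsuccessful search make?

Insert 558: h=5, slot 5 empty -> index 5.
Insert 525: h=0, slot 0 empty -> index 0.
Insert 278: h=5, slot 5 occupied -> index 6.
Insert 684: h=5, slots 5,6,0 occupied -> index 1.
Insert 446: h=5, slots 5,6,0,1 occupied -> index 2.
Table: [525, 684, 446, ., ., 558, 278]
Lookup 189: h=0, probe 0,1,2,3 → slot 3 empty, not found.

4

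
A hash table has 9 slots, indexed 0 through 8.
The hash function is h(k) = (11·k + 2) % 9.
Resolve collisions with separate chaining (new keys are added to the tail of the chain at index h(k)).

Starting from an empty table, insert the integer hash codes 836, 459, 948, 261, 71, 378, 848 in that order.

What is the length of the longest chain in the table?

3

Insert 836: h=0, bucket 0 empty → new chain.
Insert 459: h=2, bucket 2 empty → new chain.
Insert 948: h=8, bucket 8 empty → new chain.
Insert 261: h=2, bucket 2 nonempty → append to chain.
Insert 71: h=0, bucket 0 nonempty → append to chain.
Insert 378: h=2, bucket 2 nonempty → append to chain.
Insert 848: h=6, bucket 6 empty → new chain.
Final buckets:
0: 836 -> 71
1: _
2: 459 -> 261 -> 378
3: _
4: _
5: _
6: 848
7: _
8: 948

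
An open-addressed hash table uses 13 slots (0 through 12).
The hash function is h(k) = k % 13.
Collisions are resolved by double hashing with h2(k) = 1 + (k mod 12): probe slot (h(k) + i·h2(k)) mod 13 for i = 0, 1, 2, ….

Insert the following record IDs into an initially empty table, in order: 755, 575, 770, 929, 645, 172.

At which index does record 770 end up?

6

755: h=1 => slot 1
575: h=3 => slot 3
770: h=3, h2=3, probe 3,6 => slot 6
929: h=6, h2=6, probe 6,12 => slot 12
645: h=8 => slot 8
172: h=3, h2=5, probe 3,8,0 => slot 0
Table: [172, 755, -, 575, -, -, 770, -, 645, -, -, -, 929]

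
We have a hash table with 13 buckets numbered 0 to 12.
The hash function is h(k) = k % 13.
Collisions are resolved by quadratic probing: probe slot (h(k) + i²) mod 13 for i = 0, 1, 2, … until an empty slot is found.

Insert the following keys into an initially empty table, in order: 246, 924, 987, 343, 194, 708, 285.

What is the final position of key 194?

Insert 246: h=12, slot 12 empty -> index 12.
Insert 924: h=1, slot 1 empty -> index 1.
Insert 987: h=12, slot 12 occupied -> index 0.
Insert 343: h=5, slot 5 empty -> index 5.
Insert 194: h=12, slots 12,0 occupied -> index 3.
Insert 708: h=6, slot 6 empty -> index 6.
Insert 285: h=12, slots 12,0,3 occupied -> index 8.
Table: [987, 924, ., 194, ., 343, 708, ., 285, ., ., ., 246]

3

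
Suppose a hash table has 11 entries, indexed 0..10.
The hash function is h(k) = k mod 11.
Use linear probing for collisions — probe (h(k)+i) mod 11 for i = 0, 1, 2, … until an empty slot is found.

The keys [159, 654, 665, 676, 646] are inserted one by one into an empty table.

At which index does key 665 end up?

159 hashes to 5; slot 5 is free -> place at 5.
654 hashes to 5; 5 taken -> place at 6.
665 hashes to 5; 5,6 taken -> place at 7.
676 hashes to 5; 5,6,7 taken -> place at 8.
646 hashes to 8; 8 taken -> place at 9.
Table: [_, _, _, _, _, 159, 654, 665, 676, 646, _]

7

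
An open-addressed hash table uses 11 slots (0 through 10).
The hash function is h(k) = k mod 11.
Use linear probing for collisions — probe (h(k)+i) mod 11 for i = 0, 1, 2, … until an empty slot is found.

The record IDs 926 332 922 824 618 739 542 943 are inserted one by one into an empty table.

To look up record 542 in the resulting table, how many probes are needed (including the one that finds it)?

4

926 hashes to 2; slot 2 is free => place at 2.
332 hashes to 2; 2 taken => place at 3.
922 hashes to 9; slot 9 is free => place at 9.
824 hashes to 10; slot 10 is free => place at 10.
618 hashes to 2; 2,3 taken => place at 4.
739 hashes to 2; 2,3,4 taken => place at 5.
542 hashes to 3; 3,4,5 taken => place at 6.
943 hashes to 8; slot 8 is free => place at 8.
Table: [—, —, 926, 332, 618, 739, 542, —, 943, 922, 824]
Lookup 542: h=3, probe 3,4,5,6 → found at 6.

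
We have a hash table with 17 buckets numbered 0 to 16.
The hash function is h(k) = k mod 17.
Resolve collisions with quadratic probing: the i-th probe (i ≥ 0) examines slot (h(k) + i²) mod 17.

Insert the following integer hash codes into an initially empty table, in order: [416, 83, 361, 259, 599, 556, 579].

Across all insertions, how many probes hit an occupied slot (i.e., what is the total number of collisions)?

416: h=8 => slot 8
83: h=15 => slot 15
361: h=4 => slot 4
259: h=4, probe 4,5 => slot 5
599: h=4, probe 4,5,8,13 => slot 13
556: h=12 => slot 12
579: h=1 => slot 1
Table: [-, 579, -, -, 361, 259, -, -, 416, -, -, -, 556, 599, -, 83, -]

4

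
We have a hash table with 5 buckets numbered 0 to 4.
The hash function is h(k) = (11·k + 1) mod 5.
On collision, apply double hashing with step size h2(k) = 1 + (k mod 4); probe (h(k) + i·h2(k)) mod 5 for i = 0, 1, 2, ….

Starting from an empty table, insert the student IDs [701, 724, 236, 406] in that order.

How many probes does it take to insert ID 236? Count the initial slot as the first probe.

2

Insert 701: h=2, slot 2 empty => index 2.
Insert 724: h=0, slot 0 empty => index 0.
Insert 236: h=2, h2=1, slot 2 occupied => index 3.
Insert 406: h=2, h2=3, slots 2,0,3 occupied => index 1.
Table: [724, 406, 701, 236, —]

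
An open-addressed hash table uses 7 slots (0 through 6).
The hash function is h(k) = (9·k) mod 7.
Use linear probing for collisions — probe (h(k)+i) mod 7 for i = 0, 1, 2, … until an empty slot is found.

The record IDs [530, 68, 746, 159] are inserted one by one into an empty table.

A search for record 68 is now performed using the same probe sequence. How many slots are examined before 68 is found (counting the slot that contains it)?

530 hashes to 3; slot 3 is free => place at 3.
68 hashes to 3; 3 taken => place at 4.
746 hashes to 1; slot 1 is free => place at 1.
159 hashes to 3; 3,4 taken => place at 5.
Table: [—, 746, —, 530, 68, 159, —]
Lookup 68: h=3, probe 3,4 → found at 4.

2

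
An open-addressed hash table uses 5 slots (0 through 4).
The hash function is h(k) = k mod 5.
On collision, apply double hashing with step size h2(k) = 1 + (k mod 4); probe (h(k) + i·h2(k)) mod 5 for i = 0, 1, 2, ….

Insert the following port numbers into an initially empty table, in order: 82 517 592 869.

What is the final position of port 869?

82 hashes to 2; slot 2 is free => place at 2.
517 hashes to 2, h2=2; 2 taken => place at 4.
592 hashes to 2, h2=1; 2 taken => place at 3.
869 hashes to 4, h2=2; 4 taken => place at 1.
Table: [—, 869, 82, 592, 517]

1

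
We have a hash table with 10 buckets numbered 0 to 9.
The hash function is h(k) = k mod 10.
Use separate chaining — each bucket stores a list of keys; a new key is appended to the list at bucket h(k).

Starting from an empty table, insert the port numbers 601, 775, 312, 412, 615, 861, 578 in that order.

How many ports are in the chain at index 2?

2

Insert 601: h=1, bucket 1 empty -> new chain.
Insert 775: h=5, bucket 5 empty -> new chain.
Insert 312: h=2, bucket 2 empty -> new chain.
Insert 412: h=2, bucket 2 nonempty -> append to chain.
Insert 615: h=5, bucket 5 nonempty -> append to chain.
Insert 861: h=1, bucket 1 nonempty -> append to chain.
Insert 578: h=8, bucket 8 empty -> new chain.
Final buckets:
0: ∅
1: 601 -> 861
2: 312 -> 412
3: ∅
4: ∅
5: 775 -> 615
6: ∅
7: ∅
8: 578
9: ∅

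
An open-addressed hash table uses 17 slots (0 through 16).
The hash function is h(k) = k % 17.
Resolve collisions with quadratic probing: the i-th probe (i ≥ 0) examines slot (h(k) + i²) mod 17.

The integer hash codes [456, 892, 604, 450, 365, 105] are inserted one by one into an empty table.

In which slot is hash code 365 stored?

0

456: h=14 -> slot 14
892: h=8 -> slot 8
604: h=9 -> slot 9
450: h=8, probe 8,9,12 -> slot 12
365: h=8, probe 8,9,12,0 -> slot 0
105: h=3 -> slot 3
Table: [365, ., ., 105, ., ., ., ., 892, 604, ., ., 450, ., 456, ., .]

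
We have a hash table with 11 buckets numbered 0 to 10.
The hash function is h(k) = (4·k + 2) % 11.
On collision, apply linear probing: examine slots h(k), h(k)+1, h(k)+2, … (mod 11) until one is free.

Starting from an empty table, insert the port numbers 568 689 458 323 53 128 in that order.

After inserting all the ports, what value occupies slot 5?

53

568 hashes to 8; slot 8 is free -> place at 8.
689 hashes to 8; 8 taken -> place at 9.
458 hashes to 8; 8,9 taken -> place at 10.
323 hashes to 7; slot 7 is free -> place at 7.
53 hashes to 5; slot 5 is free -> place at 5.
128 hashes to 8; 8,9,10 taken -> place at 0.
Table: [128, -, -, -, -, 53, -, 323, 568, 689, 458]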